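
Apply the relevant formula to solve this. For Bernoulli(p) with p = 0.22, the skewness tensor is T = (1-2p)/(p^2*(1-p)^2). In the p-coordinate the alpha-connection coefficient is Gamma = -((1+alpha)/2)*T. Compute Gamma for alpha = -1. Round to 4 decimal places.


Skewness (Amari-Chentsov) tensor: T = (1-2p)/(p^2*(1-p)^2).
p = 0.22, 1-2p = 0.56, p^2 = 0.0484, (1-p)^2 = 0.6084.
T = 0.56/(0.0484 * 0.6084) = 19.017502.
In the p-coordinate, Gamma^(alpha) = Gamma^(0) - (alpha/2)*T with Gamma^(0) = (1/2)*g'(p) = -T/2,
so Gamma^(alpha) = -((1+alpha)/2)*T.
alpha = -1, -(1+alpha)/2 = 0.0.
Gamma = 0.0 * 19.017502 = 0.0000

0.0000


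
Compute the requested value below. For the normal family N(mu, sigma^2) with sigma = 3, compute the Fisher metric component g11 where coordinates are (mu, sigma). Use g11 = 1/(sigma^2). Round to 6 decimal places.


For the 2-parameter normal family, the Fisher metric has:
  g11 = 1/sigma^2, g22 = 2/sigma^2.
sigma = 3, sigma^2 = 9.
g11 = 0.111111

0.111111


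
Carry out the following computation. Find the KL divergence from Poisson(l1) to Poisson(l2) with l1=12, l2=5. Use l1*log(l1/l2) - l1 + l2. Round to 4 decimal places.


KL divergence for Poisson:
KL = l1*log(l1/l2) - l1 + l2.
l1 = 12, l2 = 5.
log(12/5) = 0.875469.
l1*log(l1/l2) = 12 * 0.875469 = 10.505625.
KL = 10.505625 - 12 + 5 = 3.5056

3.5056


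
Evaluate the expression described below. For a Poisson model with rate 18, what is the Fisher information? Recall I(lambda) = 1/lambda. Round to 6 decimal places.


Fisher information for Poisson: I(lambda) = 1/lambda.
lambda = 18.
I(lambda) = 1/18 = 0.055556

0.055556


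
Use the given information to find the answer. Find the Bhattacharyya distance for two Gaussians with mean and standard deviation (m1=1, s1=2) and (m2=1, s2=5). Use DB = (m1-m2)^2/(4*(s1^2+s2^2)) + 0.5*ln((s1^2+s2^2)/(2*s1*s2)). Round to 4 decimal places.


Bhattacharyya distance between two Gaussians:
DB = (m1-m2)^2/(4*(s1^2+s2^2)) + (1/2)*ln((s1^2+s2^2)/(2*s1*s2)).
(m1-m2)^2 = (0)^2 = 0.
s1^2+s2^2 = 4 + 25 = 29.
term1 = 0/116 = 0.0.
term2 = 0.5*ln(29/20.0) = 0.185782.
DB = 0.0 + 0.185782 = 0.1858

0.1858


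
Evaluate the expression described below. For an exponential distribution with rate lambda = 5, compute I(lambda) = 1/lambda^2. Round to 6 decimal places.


Fisher information for exponential: I(lambda) = 1/lambda^2.
lambda = 5, lambda^2 = 25.
I = 1/25 = 0.040000

0.040000


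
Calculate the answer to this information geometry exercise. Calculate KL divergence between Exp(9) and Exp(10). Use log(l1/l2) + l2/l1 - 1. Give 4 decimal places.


KL divergence for exponential family:
KL = log(l1/l2) + l2/l1 - 1.
log(9/10) = -0.105361.
10/9 = 1.111111.
KL = -0.105361 + 1.111111 - 1 = 0.0058

0.0058


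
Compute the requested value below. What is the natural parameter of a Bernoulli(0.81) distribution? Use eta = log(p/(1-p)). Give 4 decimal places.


Natural parameter for Bernoulli: eta = log(p/(1-p)).
p = 0.81, 1-p = 0.19.
p/(1-p) = 4.263158.
eta = log(4.263158) = 1.4500

1.4500


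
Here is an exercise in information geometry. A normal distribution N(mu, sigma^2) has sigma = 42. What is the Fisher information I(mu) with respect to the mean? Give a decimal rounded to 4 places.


The Fisher information for the mean of a normal distribution is I(mu) = 1/sigma^2.
sigma = 42, so sigma^2 = 1764.
I(mu) = 1/1764 = 0.0006

0.0006


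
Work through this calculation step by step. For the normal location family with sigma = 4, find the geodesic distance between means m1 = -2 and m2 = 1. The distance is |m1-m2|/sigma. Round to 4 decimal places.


On the fixed-variance normal subfamily, geodesic distance = |m1-m2|/sigma.
|-2 - 1| = 3.
sigma = 4.
d = 3/4 = 0.7500

0.7500


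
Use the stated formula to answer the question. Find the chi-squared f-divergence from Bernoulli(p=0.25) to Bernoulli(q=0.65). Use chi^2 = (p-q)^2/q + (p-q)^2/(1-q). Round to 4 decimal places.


Chi-squared divergence between Bernoulli distributions:
chi^2 = (p-q)^2/q + (p-q)^2/(1-q).
p = 0.25, q = 0.65, p-q = -0.4.
(p-q)^2 = 0.16.
term1 = 0.16/0.65 = 0.246154.
term2 = 0.16/0.35 = 0.457143.
chi^2 = 0.246154 + 0.457143 = 0.7033

0.7033


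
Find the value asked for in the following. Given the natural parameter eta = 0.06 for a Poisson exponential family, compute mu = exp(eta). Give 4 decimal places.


Expectation parameter for Poisson exponential family:
mu = exp(eta).
eta = 0.06.
mu = exp(0.06) = 1.0618

1.0618


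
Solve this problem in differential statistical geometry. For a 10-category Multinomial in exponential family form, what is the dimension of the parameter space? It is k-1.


Exponential family dimension calculation:
For Multinomial with k=10 categories, dim = k-1 = 9.

9


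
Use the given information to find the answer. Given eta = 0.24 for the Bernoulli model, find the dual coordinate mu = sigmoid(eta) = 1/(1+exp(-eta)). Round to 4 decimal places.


Dual coordinate (expectation parameter) for Bernoulli:
mu = 1/(1+exp(-eta)).
eta = 0.24.
exp(-eta) = exp(-0.24) = 0.786628.
mu = 1/(1+0.786628) = 0.5597

0.5597


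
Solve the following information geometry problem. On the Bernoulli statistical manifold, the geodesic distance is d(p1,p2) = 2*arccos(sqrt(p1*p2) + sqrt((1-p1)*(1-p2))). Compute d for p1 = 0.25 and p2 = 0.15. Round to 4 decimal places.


Geodesic distance on Bernoulli manifold:
d(p1,p2) = 2*arccos(sqrt(p1*p2) + sqrt((1-p1)*(1-p2))).
sqrt(p1*p2) = sqrt(0.25*0.15) = 0.193649.
sqrt((1-p1)*(1-p2)) = sqrt(0.75*0.85) = 0.798436.
arg = 0.193649 + 0.798436 = 0.992085.
d = 2*arccos(0.992085) = 0.2518

0.2518


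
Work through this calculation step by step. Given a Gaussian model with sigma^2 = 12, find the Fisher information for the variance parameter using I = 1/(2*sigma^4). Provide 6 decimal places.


Fisher information for variance: I(sigma^2) = 1/(2*sigma^4).
sigma^2 = 12, so sigma^4 = 144.
I = 1/(2*144) = 1/288 = 0.003472

0.003472


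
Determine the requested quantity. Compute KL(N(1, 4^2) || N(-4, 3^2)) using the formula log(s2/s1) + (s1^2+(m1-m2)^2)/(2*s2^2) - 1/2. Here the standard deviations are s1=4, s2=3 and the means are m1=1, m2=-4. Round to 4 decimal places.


KL divergence between normal distributions:
KL = log(s2/s1) + (s1^2 + (m1-m2)^2)/(2*s2^2) - 1/2.
log(3/4) = -0.287682.
(4^2 + (1--4)^2)/(2*3^2) = (16 + 25)/18 = 2.277778.
KL = -0.287682 + 2.277778 - 0.5 = 1.4901

1.4901


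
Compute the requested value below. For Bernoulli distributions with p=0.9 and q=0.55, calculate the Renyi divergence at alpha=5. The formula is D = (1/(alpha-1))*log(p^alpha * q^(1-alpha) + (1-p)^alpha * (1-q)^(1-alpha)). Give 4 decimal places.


Renyi divergence of order alpha between Bernoulli distributions:
D = (1/(alpha-1))*log(p^alpha * q^(1-alpha) + (1-p)^alpha * (1-q)^(1-alpha)).
alpha = 5, p = 0.9, q = 0.55.
p^alpha * q^(1-alpha) = 0.9^5 * 0.55^-4 = 6.453002.
(1-p)^alpha * (1-q)^(1-alpha) = 0.1^5 * 0.45^-4 = 0.000244.
sum = 6.453002 + 0.000244 = 6.453246.
D = (1/4)*log(6.453246) = 0.4661

0.4661


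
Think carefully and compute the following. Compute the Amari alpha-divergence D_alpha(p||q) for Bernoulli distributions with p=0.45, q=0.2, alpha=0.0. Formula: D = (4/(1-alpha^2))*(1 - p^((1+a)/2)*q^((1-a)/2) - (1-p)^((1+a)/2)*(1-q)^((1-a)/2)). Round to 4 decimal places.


Amari alpha-divergence:
D = (4/(1-alpha^2))*(1 - p^((1+a)/2)*q^((1-a)/2) - (1-p)^((1+a)/2)*(1-q)^((1-a)/2)).
alpha = 0.0, p = 0.45, q = 0.2.
e1 = (1+alpha)/2 = 0.5, e2 = (1-alpha)/2 = 0.5.
t1 = p^e1 * q^e2 = 0.45^0.5 * 0.2^0.5 = 0.3.
t2 = (1-p)^e1 * (1-q)^e2 = 0.55^0.5 * 0.8^0.5 = 0.663325.
4/(1-alpha^2) = 4.0.
D = 4.0*(1 - 0.3 - 0.663325) = 0.1467

0.1467


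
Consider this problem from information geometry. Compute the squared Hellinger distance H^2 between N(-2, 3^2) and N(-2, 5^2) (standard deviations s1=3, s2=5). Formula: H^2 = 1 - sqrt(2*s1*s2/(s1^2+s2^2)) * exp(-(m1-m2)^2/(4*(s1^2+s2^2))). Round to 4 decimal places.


Squared Hellinger distance for Gaussians:
H^2 = 1 - sqrt(2*s1*s2/(s1^2+s2^2)) * exp(-(m1-m2)^2/(4*(s1^2+s2^2))).
s1^2 = 9, s2^2 = 25, s1^2+s2^2 = 34.
sqrt(2*3*5/(34)) = 0.939336.
(m1-m2)^2 = (0)^2 = 0.
exp(-0/(4*34)) = exp(0.0) = 1.0.
H^2 = 1 - 0.939336*1.0 = 0.0607

0.0607


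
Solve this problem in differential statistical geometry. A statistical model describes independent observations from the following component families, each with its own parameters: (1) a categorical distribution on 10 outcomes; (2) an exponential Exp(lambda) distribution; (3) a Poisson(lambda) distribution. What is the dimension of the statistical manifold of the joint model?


The dimension of a statistical manifold equals the number of free
(independent) real parameters of the model. For a product of independent
blocks the parameter counts add.
- categorical on 10 outcomes (probabilities sum to 1): 10-1 = 9.
- exponential (lambda): 1.
- Poisson (lambda): 1.
Total = 9 + 1 + 1 = 11.
Dimension = 11

11


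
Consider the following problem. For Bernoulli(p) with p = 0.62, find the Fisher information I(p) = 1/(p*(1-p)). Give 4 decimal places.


For Bernoulli(p), Fisher information is I(p) = 1/(p*(1-p)).
p = 0.62, 1-p = 0.38.
p*(1-p) = 0.2356.
I(p) = 1/0.2356 = 4.2445

4.2445


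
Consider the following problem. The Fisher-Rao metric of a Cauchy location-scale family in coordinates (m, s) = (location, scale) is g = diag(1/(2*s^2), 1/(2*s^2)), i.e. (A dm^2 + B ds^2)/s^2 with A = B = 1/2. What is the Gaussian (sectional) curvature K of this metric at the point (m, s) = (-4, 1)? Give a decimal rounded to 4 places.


The metric has the form g = (A dm^2 + B ds^2)/s^2 with A = 1/2, B = 1/2.
Substitute u = sqrt(A/B)*m: g = B*(du^2 + ds^2)/s^2, i.e. B times the
Poincare upper half-plane metric, which has constant Gaussian curvature -1.
Scaling a 2D metric by a constant c divides the Gaussian curvature by c,
so K = -1/B = -1/(1/2) = -2.0000 everywhere (the point (m, s) = (-4, 1) is irrelevant:
the curvature is constant).
The requested Gaussian curvature is K = -2.0000.

-2.0000


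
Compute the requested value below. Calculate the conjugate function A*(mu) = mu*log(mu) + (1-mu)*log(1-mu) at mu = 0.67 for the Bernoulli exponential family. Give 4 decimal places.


Legendre transform for Bernoulli:
A*(mu) = mu*log(mu) + (1-mu)*log(1-mu).
mu = 0.67, 1-mu = 0.33.
mu*log(mu) = 0.67*log(0.67) = -0.26832.
(1-mu)*log(1-mu) = 0.33*log(0.33) = -0.365859.
A* = -0.26832 + -0.365859 = -0.6342

-0.6342


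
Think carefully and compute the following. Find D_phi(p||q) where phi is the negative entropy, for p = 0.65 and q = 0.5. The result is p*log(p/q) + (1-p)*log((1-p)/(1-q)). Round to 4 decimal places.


Bregman divergence with negative entropy generator:
D = p*log(p/q) + (1-p)*log((1-p)/(1-q)).
p = 0.65, q = 0.5.
p*log(p/q) = 0.65*log(0.65/0.5) = 0.170537.
(1-p)*log((1-p)/(1-q)) = 0.35*log(0.35/0.5) = -0.124836.
D = 0.170537 + -0.124836 = 0.0457

0.0457


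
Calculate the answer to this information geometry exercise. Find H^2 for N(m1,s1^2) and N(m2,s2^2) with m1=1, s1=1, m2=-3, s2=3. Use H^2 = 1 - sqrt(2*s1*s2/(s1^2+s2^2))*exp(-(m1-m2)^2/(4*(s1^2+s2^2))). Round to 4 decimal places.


Squared Hellinger distance for Gaussians:
H^2 = 1 - sqrt(2*s1*s2/(s1^2+s2^2)) * exp(-(m1-m2)^2/(4*(s1^2+s2^2))).
s1^2 = 1, s2^2 = 9, s1^2+s2^2 = 10.
sqrt(2*1*3/(10)) = 0.774597.
(m1-m2)^2 = (4)^2 = 16.
exp(-16/(4*10)) = exp(-0.4) = 0.67032.
H^2 = 1 - 0.774597*0.67032 = 0.4808

0.4808


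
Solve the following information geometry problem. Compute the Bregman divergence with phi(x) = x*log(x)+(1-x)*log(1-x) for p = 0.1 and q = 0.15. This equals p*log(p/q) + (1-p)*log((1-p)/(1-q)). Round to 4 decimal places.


Bregman divergence with negative entropy generator:
D = p*log(p/q) + (1-p)*log((1-p)/(1-q)).
p = 0.1, q = 0.15.
p*log(p/q) = 0.1*log(0.1/0.15) = -0.040547.
(1-p)*log((1-p)/(1-q)) = 0.9*log(0.9/0.85) = 0.051443.
D = -0.040547 + 0.051443 = 0.0109

0.0109


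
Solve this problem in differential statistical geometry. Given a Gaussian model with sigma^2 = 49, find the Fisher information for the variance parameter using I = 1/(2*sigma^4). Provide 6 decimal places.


Fisher information for variance: I(sigma^2) = 1/(2*sigma^4).
sigma^2 = 49, so sigma^4 = 2401.
I = 1/(2*2401) = 1/4802 = 0.000208

0.000208


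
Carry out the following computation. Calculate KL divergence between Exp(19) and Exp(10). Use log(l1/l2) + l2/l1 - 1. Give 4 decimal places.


KL divergence for exponential family:
KL = log(l1/l2) + l2/l1 - 1.
log(19/10) = 0.641854.
10/19 = 0.526316.
KL = 0.641854 + 0.526316 - 1 = 0.1682

0.1682


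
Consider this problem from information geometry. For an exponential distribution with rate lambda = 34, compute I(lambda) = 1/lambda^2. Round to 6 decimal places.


Fisher information for exponential: I(lambda) = 1/lambda^2.
lambda = 34, lambda^2 = 1156.
I = 1/1156 = 0.000865

0.000865


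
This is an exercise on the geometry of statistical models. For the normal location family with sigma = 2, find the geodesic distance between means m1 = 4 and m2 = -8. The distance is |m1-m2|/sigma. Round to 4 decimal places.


On the fixed-variance normal subfamily, geodesic distance = |m1-m2|/sigma.
|4 - -8| = 12.
sigma = 2.
d = 12/2 = 6.0000

6.0000


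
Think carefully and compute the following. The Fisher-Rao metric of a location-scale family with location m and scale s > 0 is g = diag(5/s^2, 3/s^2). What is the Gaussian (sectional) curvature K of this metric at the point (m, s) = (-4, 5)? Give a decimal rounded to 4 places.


The metric has the form g = (A dm^2 + B ds^2)/s^2 with A = 5, B = 3.
Substitute u = sqrt(A/B)*m: g = B*(du^2 + ds^2)/s^2, i.e. B times the
Poincare upper half-plane metric, which has constant Gaussian curvature -1.
Scaling a 2D metric by a constant c divides the Gaussian curvature by c,
so K = -1/B = -1/(3) = -0.3333 everywhere (the point (m, s) = (-4, 5) is irrelevant:
the curvature is constant).
The requested Gaussian curvature is K = -0.3333.

-0.3333


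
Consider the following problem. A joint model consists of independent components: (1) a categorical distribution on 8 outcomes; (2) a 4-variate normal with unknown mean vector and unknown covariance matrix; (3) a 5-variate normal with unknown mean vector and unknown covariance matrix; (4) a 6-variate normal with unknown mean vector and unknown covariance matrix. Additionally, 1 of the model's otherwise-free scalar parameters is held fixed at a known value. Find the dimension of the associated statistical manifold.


The dimension of a statistical manifold equals the number of free
(independent) real parameters of the model. For a product of independent
blocks the parameter counts add.
- categorical on 8 outcomes (probabilities sum to 1): 8-1 = 7.
- 4-variate normal: 4 (mean) + 4*5/2 = 10 (symmetric covariance) = 14.
- 5-variate normal: 5 (mean) + 5*6/2 = 15 (symmetric covariance) = 20.
- 6-variate normal: 6 (mean) + 6*7/2 = 21 (symmetric covariance) = 27.
Total = 7 + 14 + 20 + 27 = 68.
1 parameter(s) fixed at known values: 68 - 1 = 67.
Dimension = 67

67


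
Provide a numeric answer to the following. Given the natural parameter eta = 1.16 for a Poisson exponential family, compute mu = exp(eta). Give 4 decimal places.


Expectation parameter for Poisson exponential family:
mu = exp(eta).
eta = 1.16.
mu = exp(1.16) = 3.1899

3.1899


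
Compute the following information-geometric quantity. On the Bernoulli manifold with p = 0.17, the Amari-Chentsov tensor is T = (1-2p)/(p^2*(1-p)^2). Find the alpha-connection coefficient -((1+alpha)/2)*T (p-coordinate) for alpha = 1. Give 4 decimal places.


Skewness (Amari-Chentsov) tensor: T = (1-2p)/(p^2*(1-p)^2).
p = 0.17, 1-2p = 0.66, p^2 = 0.0289, (1-p)^2 = 0.6889.
T = 0.66/(0.0289 * 0.6889) = 33.150487.
In the p-coordinate, Gamma^(alpha) = Gamma^(0) - (alpha/2)*T with Gamma^(0) = (1/2)*g'(p) = -T/2,
so Gamma^(alpha) = -((1+alpha)/2)*T.
alpha = 1, -(1+alpha)/2 = -1.0.
Gamma = -1.0 * 33.150487 = -33.1505

-33.1505


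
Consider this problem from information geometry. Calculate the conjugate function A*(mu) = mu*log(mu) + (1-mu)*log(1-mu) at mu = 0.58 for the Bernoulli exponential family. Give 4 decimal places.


Legendre transform for Bernoulli:
A*(mu) = mu*log(mu) + (1-mu)*log(1-mu).
mu = 0.58, 1-mu = 0.42.
mu*log(mu) = 0.58*log(0.58) = -0.315942.
(1-mu)*log(1-mu) = 0.42*log(0.42) = -0.36435.
A* = -0.315942 + -0.36435 = -0.6803

-0.6803


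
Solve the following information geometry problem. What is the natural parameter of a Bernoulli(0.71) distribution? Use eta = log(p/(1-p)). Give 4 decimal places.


Natural parameter for Bernoulli: eta = log(p/(1-p)).
p = 0.71, 1-p = 0.29.
p/(1-p) = 2.448276.
eta = log(2.448276) = 0.8954

0.8954


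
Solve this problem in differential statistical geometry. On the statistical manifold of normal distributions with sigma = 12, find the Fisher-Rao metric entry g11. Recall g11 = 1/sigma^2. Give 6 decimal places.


For the 2-parameter normal family, the Fisher metric has:
  g11 = 1/sigma^2, g22 = 2/sigma^2.
sigma = 12, sigma^2 = 144.
g11 = 0.006944

0.006944


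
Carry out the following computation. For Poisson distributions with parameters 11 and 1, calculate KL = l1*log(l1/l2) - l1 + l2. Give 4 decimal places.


KL divergence for Poisson:
KL = l1*log(l1/l2) - l1 + l2.
l1 = 11, l2 = 1.
log(11/1) = 2.397895.
l1*log(l1/l2) = 11 * 2.397895 = 26.376848.
KL = 26.376848 - 11 + 1 = 16.3768

16.3768


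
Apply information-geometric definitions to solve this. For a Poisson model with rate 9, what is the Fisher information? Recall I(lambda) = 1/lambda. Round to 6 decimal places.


Fisher information for Poisson: I(lambda) = 1/lambda.
lambda = 9.
I(lambda) = 1/9 = 0.111111

0.111111


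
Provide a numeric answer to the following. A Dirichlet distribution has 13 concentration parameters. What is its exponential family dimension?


Exponential family dimension calculation:
Dirichlet with 13 components has 13 natural parameters.

13


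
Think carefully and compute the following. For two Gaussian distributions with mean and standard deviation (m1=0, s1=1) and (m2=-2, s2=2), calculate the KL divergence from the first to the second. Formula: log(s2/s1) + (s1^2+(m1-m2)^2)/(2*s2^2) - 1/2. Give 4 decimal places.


KL divergence between normal distributions:
KL = log(s2/s1) + (s1^2 + (m1-m2)^2)/(2*s2^2) - 1/2.
log(2/1) = 0.693147.
(1^2 + (0--2)^2)/(2*2^2) = (1 + 4)/8 = 0.625.
KL = 0.693147 + 0.625 - 0.5 = 0.8181

0.8181


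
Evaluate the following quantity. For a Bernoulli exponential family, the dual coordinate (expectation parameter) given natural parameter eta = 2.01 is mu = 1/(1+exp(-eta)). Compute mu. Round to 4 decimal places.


Dual coordinate (expectation parameter) for Bernoulli:
mu = 1/(1+exp(-eta)).
eta = 2.01.
exp(-eta) = exp(-2.01) = 0.133989.
mu = 1/(1+0.133989) = 0.8818

0.8818


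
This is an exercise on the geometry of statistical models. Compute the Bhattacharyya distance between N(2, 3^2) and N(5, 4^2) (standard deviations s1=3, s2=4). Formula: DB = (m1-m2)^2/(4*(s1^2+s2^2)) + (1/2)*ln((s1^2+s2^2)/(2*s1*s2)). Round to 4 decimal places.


Bhattacharyya distance between two Gaussians:
DB = (m1-m2)^2/(4*(s1^2+s2^2)) + (1/2)*ln((s1^2+s2^2)/(2*s1*s2)).
(m1-m2)^2 = (-3)^2 = 9.
s1^2+s2^2 = 9 + 16 = 25.
term1 = 9/100 = 0.09.
term2 = 0.5*ln(25/24.0) = 0.020411.
DB = 0.09 + 0.020411 = 0.1104

0.1104


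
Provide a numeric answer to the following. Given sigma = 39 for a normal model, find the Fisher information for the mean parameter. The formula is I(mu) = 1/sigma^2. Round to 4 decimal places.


The Fisher information for the mean of a normal distribution is I(mu) = 1/sigma^2.
sigma = 39, so sigma^2 = 1521.
I(mu) = 1/1521 = 0.0007

0.0007


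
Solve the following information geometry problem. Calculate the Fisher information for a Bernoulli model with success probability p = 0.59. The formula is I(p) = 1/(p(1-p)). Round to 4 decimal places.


For Bernoulli(p), Fisher information is I(p) = 1/(p*(1-p)).
p = 0.59, 1-p = 0.41.
p*(1-p) = 0.2419.
I(p) = 1/0.2419 = 4.1339

4.1339


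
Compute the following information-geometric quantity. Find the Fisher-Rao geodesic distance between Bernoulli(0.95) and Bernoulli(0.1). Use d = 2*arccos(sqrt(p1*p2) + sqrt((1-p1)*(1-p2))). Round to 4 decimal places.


Geodesic distance on Bernoulli manifold:
d(p1,p2) = 2*arccos(sqrt(p1*p2) + sqrt((1-p1)*(1-p2))).
sqrt(p1*p2) = sqrt(0.95*0.1) = 0.308221.
sqrt((1-p1)*(1-p2)) = sqrt(0.05*0.9) = 0.212132.
arg = 0.308221 + 0.212132 = 0.520353.
d = 2*arccos(0.520353) = 2.0471

2.0471


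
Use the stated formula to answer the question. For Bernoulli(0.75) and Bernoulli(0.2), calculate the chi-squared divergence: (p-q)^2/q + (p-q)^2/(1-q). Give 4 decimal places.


Chi-squared divergence between Bernoulli distributions:
chi^2 = (p-q)^2/q + (p-q)^2/(1-q).
p = 0.75, q = 0.2, p-q = 0.55.
(p-q)^2 = 0.3025.
term1 = 0.3025/0.2 = 1.5125.
term2 = 0.3025/0.8 = 0.378125.
chi^2 = 1.5125 + 0.378125 = 1.8906

1.8906


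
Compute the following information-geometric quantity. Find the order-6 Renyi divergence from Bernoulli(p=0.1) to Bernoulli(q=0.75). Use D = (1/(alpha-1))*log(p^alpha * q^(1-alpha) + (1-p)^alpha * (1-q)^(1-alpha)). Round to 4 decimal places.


Renyi divergence of order alpha between Bernoulli distributions:
D = (1/(alpha-1))*log(p^alpha * q^(1-alpha) + (1-p)^alpha * (1-q)^(1-alpha)).
alpha = 6, p = 0.1, q = 0.75.
p^alpha * q^(1-alpha) = 0.1^6 * 0.75^-5 = 4e-06.
(1-p)^alpha * (1-q)^(1-alpha) = 0.9^6 * 0.25^-5 = 544.195584.
sum = 4e-06 + 544.195584 = 544.195588.
D = (1/5)*log(544.195588) = 1.2599

1.2599


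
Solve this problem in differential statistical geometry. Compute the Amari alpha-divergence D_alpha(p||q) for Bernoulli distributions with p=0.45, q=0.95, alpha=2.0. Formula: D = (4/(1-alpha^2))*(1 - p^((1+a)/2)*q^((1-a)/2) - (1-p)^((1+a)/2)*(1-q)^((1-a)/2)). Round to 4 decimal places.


Amari alpha-divergence:
D = (4/(1-alpha^2))*(1 - p^((1+a)/2)*q^((1-a)/2) - (1-p)^((1+a)/2)*(1-q)^((1-a)/2)).
alpha = 2.0, p = 0.45, q = 0.95.
e1 = (1+alpha)/2 = 1.5, e2 = (1-alpha)/2 = -0.5.
t1 = p^e1 * q^e2 = 0.45^1.5 * 0.95^-0.5 = 0.309711.
t2 = (1-p)^e1 * (1-q)^e2 = 0.55^1.5 * 0.05^-0.5 = 1.824144.
4/(1-alpha^2) = -1.333333.
D = -1.333333*(1 - 0.309711 - 1.824144) = 1.5118

1.5118


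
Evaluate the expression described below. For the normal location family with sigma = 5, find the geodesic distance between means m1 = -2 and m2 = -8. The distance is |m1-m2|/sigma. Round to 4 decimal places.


On the fixed-variance normal subfamily, geodesic distance = |m1-m2|/sigma.
|-2 - -8| = 6.
sigma = 5.
d = 6/5 = 1.2000

1.2000


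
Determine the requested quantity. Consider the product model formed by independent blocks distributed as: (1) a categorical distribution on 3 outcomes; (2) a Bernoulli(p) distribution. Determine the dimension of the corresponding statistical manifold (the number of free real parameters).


The dimension of a statistical manifold equals the number of free
(independent) real parameters of the model. For a product of independent
blocks the parameter counts add.
- categorical on 3 outcomes (probabilities sum to 1): 3-1 = 2.
- Bernoulli (p): 1.
Total = 2 + 1 = 3.
Dimension = 3

3


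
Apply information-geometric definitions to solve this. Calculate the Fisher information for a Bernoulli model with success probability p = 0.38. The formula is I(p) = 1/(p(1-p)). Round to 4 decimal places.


For Bernoulli(p), Fisher information is I(p) = 1/(p*(1-p)).
p = 0.38, 1-p = 0.62.
p*(1-p) = 0.2356.
I(p) = 1/0.2356 = 4.2445

4.2445


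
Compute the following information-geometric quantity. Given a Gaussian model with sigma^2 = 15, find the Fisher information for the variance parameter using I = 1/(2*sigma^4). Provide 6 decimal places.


Fisher information for variance: I(sigma^2) = 1/(2*sigma^4).
sigma^2 = 15, so sigma^4 = 225.
I = 1/(2*225) = 1/450 = 0.002222

0.002222


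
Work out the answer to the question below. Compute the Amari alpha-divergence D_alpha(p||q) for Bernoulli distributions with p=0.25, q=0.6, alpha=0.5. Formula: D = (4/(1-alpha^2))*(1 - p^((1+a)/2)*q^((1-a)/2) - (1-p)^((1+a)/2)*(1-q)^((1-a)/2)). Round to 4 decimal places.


Amari alpha-divergence:
D = (4/(1-alpha^2))*(1 - p^((1+a)/2)*q^((1-a)/2) - (1-p)^((1+a)/2)*(1-q)^((1-a)/2)).
alpha = 0.5, p = 0.25, q = 0.6.
e1 = (1+alpha)/2 = 0.75, e2 = (1-alpha)/2 = 0.25.
t1 = p^e1 * q^e2 = 0.25^0.75 * 0.6^0.25 = 0.311166.
t2 = (1-p)^e1 * (1-q)^e2 = 0.75^0.75 * 0.4^0.25 = 0.640931.
4/(1-alpha^2) = 5.333333.
D = 5.333333*(1 - 0.311166 - 0.640931) = 0.2555

0.2555


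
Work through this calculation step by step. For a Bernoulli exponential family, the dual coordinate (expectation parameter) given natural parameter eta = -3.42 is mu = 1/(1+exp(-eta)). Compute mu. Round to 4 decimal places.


Dual coordinate (expectation parameter) for Bernoulli:
mu = 1/(1+exp(-eta)).
eta = -3.42.
exp(-eta) = exp(3.42) = 30.569415.
mu = 1/(1+30.569415) = 0.0317

0.0317


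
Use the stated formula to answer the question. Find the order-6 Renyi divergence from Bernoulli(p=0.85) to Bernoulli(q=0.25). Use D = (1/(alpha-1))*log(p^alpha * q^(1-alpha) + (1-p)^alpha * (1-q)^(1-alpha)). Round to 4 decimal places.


Renyi divergence of order alpha between Bernoulli distributions:
D = (1/(alpha-1))*log(p^alpha * q^(1-alpha) + (1-p)^alpha * (1-q)^(1-alpha)).
alpha = 6, p = 0.85, q = 0.25.
p^alpha * q^(1-alpha) = 0.85^6 * 0.25^-5 = 386.201104.
(1-p)^alpha * (1-q)^(1-alpha) = 0.15^6 * 0.75^-5 = 4.8e-05.
sum = 386.201104 + 4.8e-05 = 386.201152.
D = (1/5)*log(386.201152) = 1.1913

1.1913


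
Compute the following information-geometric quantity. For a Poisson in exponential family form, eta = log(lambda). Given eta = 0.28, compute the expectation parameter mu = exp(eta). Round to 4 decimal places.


Expectation parameter for Poisson exponential family:
mu = exp(eta).
eta = 0.28.
mu = exp(0.28) = 1.3231

1.3231


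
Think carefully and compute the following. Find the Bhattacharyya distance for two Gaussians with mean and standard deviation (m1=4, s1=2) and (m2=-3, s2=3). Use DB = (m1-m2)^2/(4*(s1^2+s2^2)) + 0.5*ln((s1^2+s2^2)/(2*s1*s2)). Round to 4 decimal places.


Bhattacharyya distance between two Gaussians:
DB = (m1-m2)^2/(4*(s1^2+s2^2)) + (1/2)*ln((s1^2+s2^2)/(2*s1*s2)).
(m1-m2)^2 = (7)^2 = 49.
s1^2+s2^2 = 4 + 9 = 13.
term1 = 49/52 = 0.942308.
term2 = 0.5*ln(13/12.0) = 0.040021.
DB = 0.942308 + 0.040021 = 0.9823

0.9823


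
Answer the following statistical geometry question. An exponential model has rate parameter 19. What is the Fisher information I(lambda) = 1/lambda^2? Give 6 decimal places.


Fisher information for exponential: I(lambda) = 1/lambda^2.
lambda = 19, lambda^2 = 361.
I = 1/361 = 0.002770

0.002770


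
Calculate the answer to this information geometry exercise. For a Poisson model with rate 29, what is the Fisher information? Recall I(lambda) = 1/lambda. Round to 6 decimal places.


Fisher information for Poisson: I(lambda) = 1/lambda.
lambda = 29.
I(lambda) = 1/29 = 0.034483

0.034483


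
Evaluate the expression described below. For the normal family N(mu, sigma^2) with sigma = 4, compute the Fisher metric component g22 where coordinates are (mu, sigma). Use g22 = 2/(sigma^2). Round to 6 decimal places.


For the 2-parameter normal family, the Fisher metric has:
  g11 = 1/sigma^2, g22 = 2/sigma^2.
sigma = 4, sigma^2 = 16.
g22 = 0.125000

0.125000


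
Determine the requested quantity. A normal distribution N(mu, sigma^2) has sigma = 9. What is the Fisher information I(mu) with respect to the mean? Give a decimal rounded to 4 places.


The Fisher information for the mean of a normal distribution is I(mu) = 1/sigma^2.
sigma = 9, so sigma^2 = 81.
I(mu) = 1/81 = 0.0123

0.0123


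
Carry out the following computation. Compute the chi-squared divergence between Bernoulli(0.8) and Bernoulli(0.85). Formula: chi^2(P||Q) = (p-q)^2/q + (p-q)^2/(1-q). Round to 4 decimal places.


Chi-squared divergence between Bernoulli distributions:
chi^2 = (p-q)^2/q + (p-q)^2/(1-q).
p = 0.8, q = 0.85, p-q = -0.05.
(p-q)^2 = 0.0025.
term1 = 0.0025/0.85 = 0.002941.
term2 = 0.0025/0.15 = 0.016667.
chi^2 = 0.002941 + 0.016667 = 0.0196

0.0196


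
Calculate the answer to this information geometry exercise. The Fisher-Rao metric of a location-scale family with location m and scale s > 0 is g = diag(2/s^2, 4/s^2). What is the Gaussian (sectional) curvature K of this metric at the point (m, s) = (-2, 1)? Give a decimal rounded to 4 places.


The metric has the form g = (A dm^2 + B ds^2)/s^2 with A = 2, B = 4.
Substitute u = sqrt(A/B)*m: g = B*(du^2 + ds^2)/s^2, i.e. B times the
Poincare upper half-plane metric, which has constant Gaussian curvature -1.
Scaling a 2D metric by a constant c divides the Gaussian curvature by c,
so K = -1/B = -1/(4) = -0.2500 everywhere (the point (m, s) = (-2, 1) is irrelevant:
the curvature is constant).
The requested Gaussian curvature is K = -0.2500.

-0.2500


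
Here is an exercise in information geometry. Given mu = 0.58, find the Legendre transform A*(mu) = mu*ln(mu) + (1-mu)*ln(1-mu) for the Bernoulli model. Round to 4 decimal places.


Legendre transform for Bernoulli:
A*(mu) = mu*log(mu) + (1-mu)*log(1-mu).
mu = 0.58, 1-mu = 0.42.
mu*log(mu) = 0.58*log(0.58) = -0.315942.
(1-mu)*log(1-mu) = 0.42*log(0.42) = -0.36435.
A* = -0.315942 + -0.36435 = -0.6803

-0.6803


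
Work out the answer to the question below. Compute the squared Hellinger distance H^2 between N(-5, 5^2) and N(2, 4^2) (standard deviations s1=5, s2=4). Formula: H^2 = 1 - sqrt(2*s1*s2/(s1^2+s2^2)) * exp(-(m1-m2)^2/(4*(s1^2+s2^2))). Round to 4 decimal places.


Squared Hellinger distance for Gaussians:
H^2 = 1 - sqrt(2*s1*s2/(s1^2+s2^2)) * exp(-(m1-m2)^2/(4*(s1^2+s2^2))).
s1^2 = 25, s2^2 = 16, s1^2+s2^2 = 41.
sqrt(2*5*4/(41)) = 0.98773.
(m1-m2)^2 = (-7)^2 = 49.
exp(-49/(4*41)) = exp(-0.29878) = 0.741722.
H^2 = 1 - 0.98773*0.741722 = 0.2674

0.2674


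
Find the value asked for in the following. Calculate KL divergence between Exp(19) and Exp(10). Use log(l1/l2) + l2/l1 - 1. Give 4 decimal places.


KL divergence for exponential family:
KL = log(l1/l2) + l2/l1 - 1.
log(19/10) = 0.641854.
10/19 = 0.526316.
KL = 0.641854 + 0.526316 - 1 = 0.1682

0.1682


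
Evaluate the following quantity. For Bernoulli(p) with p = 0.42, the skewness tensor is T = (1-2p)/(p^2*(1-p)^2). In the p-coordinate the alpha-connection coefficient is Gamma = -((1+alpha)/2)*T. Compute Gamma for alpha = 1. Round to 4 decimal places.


Skewness (Amari-Chentsov) tensor: T = (1-2p)/(p^2*(1-p)^2).
p = 0.42, 1-2p = 0.16, p^2 = 0.1764, (1-p)^2 = 0.3364.
T = 0.16/(0.1764 * 0.3364) = 2.696283.
In the p-coordinate, Gamma^(alpha) = Gamma^(0) - (alpha/2)*T with Gamma^(0) = (1/2)*g'(p) = -T/2,
so Gamma^(alpha) = -((1+alpha)/2)*T.
alpha = 1, -(1+alpha)/2 = -1.0.
Gamma = -1.0 * 2.696283 = -2.6963

-2.6963


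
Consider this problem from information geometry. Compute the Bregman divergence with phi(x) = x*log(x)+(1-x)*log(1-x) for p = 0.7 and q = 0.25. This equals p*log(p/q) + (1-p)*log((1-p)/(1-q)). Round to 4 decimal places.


Bregman divergence with negative entropy generator:
D = p*log(p/q) + (1-p)*log((1-p)/(1-q)).
p = 0.7, q = 0.25.
p*log(p/q) = 0.7*log(0.7/0.25) = 0.720734.
(1-p)*log((1-p)/(1-q)) = 0.3*log(0.3/0.75) = -0.274887.
D = 0.720734 + -0.274887 = 0.4458

0.4458


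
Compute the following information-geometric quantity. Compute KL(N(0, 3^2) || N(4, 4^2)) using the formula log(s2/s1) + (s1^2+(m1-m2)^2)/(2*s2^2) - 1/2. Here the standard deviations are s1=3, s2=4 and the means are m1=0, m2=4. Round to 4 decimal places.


KL divergence between normal distributions:
KL = log(s2/s1) + (s1^2 + (m1-m2)^2)/(2*s2^2) - 1/2.
log(4/3) = 0.287682.
(3^2 + (0-4)^2)/(2*4^2) = (9 + 16)/32 = 0.78125.
KL = 0.287682 + 0.78125 - 0.5 = 0.5689

0.5689


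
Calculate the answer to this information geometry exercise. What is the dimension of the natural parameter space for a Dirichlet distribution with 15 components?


Exponential family dimension calculation:
Dirichlet with 15 components has 15 natural parameters.

15


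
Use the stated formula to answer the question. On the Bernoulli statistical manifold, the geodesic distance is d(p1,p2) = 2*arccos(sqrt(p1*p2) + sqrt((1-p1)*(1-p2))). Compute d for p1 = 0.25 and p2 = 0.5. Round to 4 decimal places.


Geodesic distance on Bernoulli manifold:
d(p1,p2) = 2*arccos(sqrt(p1*p2) + sqrt((1-p1)*(1-p2))).
sqrt(p1*p2) = sqrt(0.25*0.5) = 0.353553.
sqrt((1-p1)*(1-p2)) = sqrt(0.75*0.5) = 0.612372.
arg = 0.353553 + 0.612372 = 0.965926.
d = 2*arccos(0.965926) = 0.5236

0.5236


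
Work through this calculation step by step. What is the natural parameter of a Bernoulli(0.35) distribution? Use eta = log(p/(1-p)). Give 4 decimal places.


Natural parameter for Bernoulli: eta = log(p/(1-p)).
p = 0.35, 1-p = 0.65.
p/(1-p) = 0.538462.
eta = log(0.538462) = -0.6190

-0.6190


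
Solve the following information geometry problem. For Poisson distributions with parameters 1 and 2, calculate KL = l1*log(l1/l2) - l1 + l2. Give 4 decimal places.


KL divergence for Poisson:
KL = l1*log(l1/l2) - l1 + l2.
l1 = 1, l2 = 2.
log(1/2) = -0.693147.
l1*log(l1/l2) = 1 * -0.693147 = -0.693147.
KL = -0.693147 - 1 + 2 = 0.3069

0.3069


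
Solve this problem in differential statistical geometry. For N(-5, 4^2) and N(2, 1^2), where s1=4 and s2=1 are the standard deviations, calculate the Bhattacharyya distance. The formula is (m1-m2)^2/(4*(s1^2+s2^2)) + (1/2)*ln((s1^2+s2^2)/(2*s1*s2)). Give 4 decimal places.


Bhattacharyya distance between two Gaussians:
DB = (m1-m2)^2/(4*(s1^2+s2^2)) + (1/2)*ln((s1^2+s2^2)/(2*s1*s2)).
(m1-m2)^2 = (-7)^2 = 49.
s1^2+s2^2 = 16 + 1 = 17.
term1 = 49/68 = 0.720588.
term2 = 0.5*ln(17/8.0) = 0.376886.
DB = 0.720588 + 0.376886 = 1.0975

1.0975


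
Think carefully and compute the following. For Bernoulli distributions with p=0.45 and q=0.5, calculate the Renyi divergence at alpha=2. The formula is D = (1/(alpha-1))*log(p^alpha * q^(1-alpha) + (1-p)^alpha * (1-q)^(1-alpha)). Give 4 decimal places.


Renyi divergence of order alpha between Bernoulli distributions:
D = (1/(alpha-1))*log(p^alpha * q^(1-alpha) + (1-p)^alpha * (1-q)^(1-alpha)).
alpha = 2, p = 0.45, q = 0.5.
p^alpha * q^(1-alpha) = 0.45^2 * 0.5^-1 = 0.405.
(1-p)^alpha * (1-q)^(1-alpha) = 0.55^2 * 0.5^-1 = 0.605.
sum = 0.405 + 0.605 = 1.01.
D = (1/1)*log(1.01) = 0.0100

0.0100


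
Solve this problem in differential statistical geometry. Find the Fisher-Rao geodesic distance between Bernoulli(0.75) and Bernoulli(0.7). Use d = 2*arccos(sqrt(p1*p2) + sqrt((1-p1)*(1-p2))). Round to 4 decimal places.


Geodesic distance on Bernoulli manifold:
d(p1,p2) = 2*arccos(sqrt(p1*p2) + sqrt((1-p1)*(1-p2))).
sqrt(p1*p2) = sqrt(0.75*0.7) = 0.724569.
sqrt((1-p1)*(1-p2)) = sqrt(0.25*0.3) = 0.273861.
arg = 0.724569 + 0.273861 = 0.99843.
d = 2*arccos(0.99843) = 0.1121

0.1121


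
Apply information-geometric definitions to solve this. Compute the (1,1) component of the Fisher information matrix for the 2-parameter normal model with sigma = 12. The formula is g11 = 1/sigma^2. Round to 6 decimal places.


For the 2-parameter normal family, the Fisher metric has:
  g11 = 1/sigma^2, g22 = 2/sigma^2.
sigma = 12, sigma^2 = 144.
g11 = 0.006944

0.006944


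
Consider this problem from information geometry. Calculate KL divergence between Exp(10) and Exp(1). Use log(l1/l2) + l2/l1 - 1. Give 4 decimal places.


KL divergence for exponential family:
KL = log(l1/l2) + l2/l1 - 1.
log(10/1) = 2.302585.
1/10 = 0.1.
KL = 2.302585 + 0.1 - 1 = 1.4026

1.4026


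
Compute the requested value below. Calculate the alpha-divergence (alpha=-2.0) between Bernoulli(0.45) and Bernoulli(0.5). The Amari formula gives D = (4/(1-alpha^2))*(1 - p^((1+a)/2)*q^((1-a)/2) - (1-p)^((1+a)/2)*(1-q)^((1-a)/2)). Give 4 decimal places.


Amari alpha-divergence:
D = (4/(1-alpha^2))*(1 - p^((1+a)/2)*q^((1-a)/2) - (1-p)^((1+a)/2)*(1-q)^((1-a)/2)).
alpha = -2.0, p = 0.45, q = 0.5.
e1 = (1+alpha)/2 = -0.5, e2 = (1-alpha)/2 = 1.5.
t1 = p^e1 * q^e2 = 0.45^-0.5 * 0.5^1.5 = 0.527046.
t2 = (1-p)^e1 * (1-q)^e2 = 0.55^-0.5 * 0.5^1.5 = 0.476731.
4/(1-alpha^2) = -1.333333.
D = -1.333333*(1 - 0.527046 - 0.476731) = 0.0050

0.0050


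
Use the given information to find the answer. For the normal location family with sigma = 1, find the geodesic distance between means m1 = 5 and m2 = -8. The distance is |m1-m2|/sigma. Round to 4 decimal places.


On the fixed-variance normal subfamily, geodesic distance = |m1-m2|/sigma.
|5 - -8| = 13.
sigma = 1.
d = 13/1 = 13.0000

13.0000


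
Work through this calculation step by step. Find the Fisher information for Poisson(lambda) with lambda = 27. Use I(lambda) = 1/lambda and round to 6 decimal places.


Fisher information for Poisson: I(lambda) = 1/lambda.
lambda = 27.
I(lambda) = 1/27 = 0.037037

0.037037


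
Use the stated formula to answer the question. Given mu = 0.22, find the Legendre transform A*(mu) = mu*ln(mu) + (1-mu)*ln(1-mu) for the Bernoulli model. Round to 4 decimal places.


Legendre transform for Bernoulli:
A*(mu) = mu*log(mu) + (1-mu)*log(1-mu).
mu = 0.22, 1-mu = 0.78.
mu*log(mu) = 0.22*log(0.22) = -0.333108.
(1-mu)*log(1-mu) = 0.78*log(0.78) = -0.1938.
A* = -0.333108 + -0.1938 = -0.5269

-0.5269


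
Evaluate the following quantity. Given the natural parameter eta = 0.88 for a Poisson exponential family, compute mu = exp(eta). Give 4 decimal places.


Expectation parameter for Poisson exponential family:
mu = exp(eta).
eta = 0.88.
mu = exp(0.88) = 2.4109

2.4109


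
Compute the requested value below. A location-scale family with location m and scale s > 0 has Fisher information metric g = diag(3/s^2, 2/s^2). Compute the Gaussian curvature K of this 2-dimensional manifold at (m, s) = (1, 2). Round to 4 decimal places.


The metric has the form g = (A dm^2 + B ds^2)/s^2 with A = 3, B = 2.
Substitute u = sqrt(A/B)*m: g = B*(du^2 + ds^2)/s^2, i.e. B times the
Poincare upper half-plane metric, which has constant Gaussian curvature -1.
Scaling a 2D metric by a constant c divides the Gaussian curvature by c,
so K = -1/B = -1/(2) = -0.5000 everywhere (the point (m, s) = (1, 2) is irrelevant:
the curvature is constant).
The requested Gaussian curvature is K = -0.5000.

-0.5000


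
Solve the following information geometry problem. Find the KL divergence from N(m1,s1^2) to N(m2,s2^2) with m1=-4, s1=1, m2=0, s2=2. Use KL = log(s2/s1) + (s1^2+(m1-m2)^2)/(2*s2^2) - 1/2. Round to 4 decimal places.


KL divergence between normal distributions:
KL = log(s2/s1) + (s1^2 + (m1-m2)^2)/(2*s2^2) - 1/2.
log(2/1) = 0.693147.
(1^2 + (-4-0)^2)/(2*2^2) = (1 + 16)/8 = 2.125.
KL = 0.693147 + 2.125 - 0.5 = 2.3181

2.3181


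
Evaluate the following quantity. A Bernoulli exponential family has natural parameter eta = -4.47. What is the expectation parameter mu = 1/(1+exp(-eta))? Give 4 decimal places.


Dual coordinate (expectation parameter) for Bernoulli:
mu = 1/(1+exp(-eta)).
eta = -4.47.
exp(-eta) = exp(4.47) = 87.356723.
mu = 1/(1+87.356723) = 0.0113

0.0113


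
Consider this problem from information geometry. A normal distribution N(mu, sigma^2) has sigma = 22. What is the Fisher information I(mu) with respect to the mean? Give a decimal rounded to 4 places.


The Fisher information for the mean of a normal distribution is I(mu) = 1/sigma^2.
sigma = 22, so sigma^2 = 484.
I(mu) = 1/484 = 0.0021

0.0021


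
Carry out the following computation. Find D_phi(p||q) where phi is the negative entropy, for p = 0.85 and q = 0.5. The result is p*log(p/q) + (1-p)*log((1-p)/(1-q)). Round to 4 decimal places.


Bregman divergence with negative entropy generator:
D = p*log(p/q) + (1-p)*log((1-p)/(1-q)).
p = 0.85, q = 0.5.
p*log(p/q) = 0.85*log(0.85/0.5) = 0.451034.
(1-p)*log((1-p)/(1-q)) = 0.15*log(0.15/0.5) = -0.180596.
D = 0.451034 + -0.180596 = 0.2704

0.2704


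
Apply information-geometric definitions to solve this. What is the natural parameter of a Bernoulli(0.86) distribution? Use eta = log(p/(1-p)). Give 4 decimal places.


Natural parameter for Bernoulli: eta = log(p/(1-p)).
p = 0.86, 1-p = 0.14.
p/(1-p) = 6.142857.
eta = log(6.142857) = 1.8153

1.8153
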